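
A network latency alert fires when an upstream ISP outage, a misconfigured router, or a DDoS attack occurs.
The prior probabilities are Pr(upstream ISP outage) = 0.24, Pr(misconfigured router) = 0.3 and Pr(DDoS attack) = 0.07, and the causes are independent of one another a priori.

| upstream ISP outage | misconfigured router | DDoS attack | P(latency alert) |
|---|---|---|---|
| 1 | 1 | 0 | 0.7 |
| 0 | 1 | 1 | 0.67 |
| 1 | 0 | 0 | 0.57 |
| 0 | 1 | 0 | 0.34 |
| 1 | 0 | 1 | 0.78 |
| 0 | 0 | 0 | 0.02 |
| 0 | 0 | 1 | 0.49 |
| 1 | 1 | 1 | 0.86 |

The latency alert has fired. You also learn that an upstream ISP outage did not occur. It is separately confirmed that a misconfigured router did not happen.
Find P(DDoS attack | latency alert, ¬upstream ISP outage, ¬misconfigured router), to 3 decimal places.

By total probability over both values of DDoS attack:
  P(latency alert | ¬upstream ISP outage, ¬misconfigured router) = 0.02×0.93 + 0.49×0.07
        = 0.018600 + 0.034300 = 0.052900
Configurations with DDoS attack contribute 0.034300, so
  P(DDoS attack | latency alert, ¬upstream ISP outage, ¬misconfigured router) = 0.034300 / 0.052900 ≈ 0.648

P(DDoS attack | latency alert, ¬upstream ISP outage, ¬misconfigured router) ≈ 0.648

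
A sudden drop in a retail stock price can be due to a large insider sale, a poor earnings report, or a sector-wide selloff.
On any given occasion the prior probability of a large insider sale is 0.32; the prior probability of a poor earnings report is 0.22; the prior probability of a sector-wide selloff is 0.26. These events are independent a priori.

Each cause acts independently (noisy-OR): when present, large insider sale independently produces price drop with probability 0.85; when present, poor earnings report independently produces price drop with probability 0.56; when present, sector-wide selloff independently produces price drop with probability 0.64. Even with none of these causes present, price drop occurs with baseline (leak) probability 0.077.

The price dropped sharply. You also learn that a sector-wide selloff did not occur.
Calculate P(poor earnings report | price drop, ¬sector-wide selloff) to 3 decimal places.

Under noisy-OR, P(price drop | causes) = 1 − (1−0.077)·∏(1−qᵢ) over the active causes.
P(price drop | ¬sector-wide selloff) = 0.077*0.68*0.78 + 0.59388*0.68*0.22 + 0.86155*0.32*0.78 + 0.939082*0.32*0.22 = 0.040841 + 0.088844 + 0.215043 + 0.066111 = 0.410839
Of this, 0.154955 comes from 0.088844 + 0.066111 (the poor earnings report=true cases).
P(poor earnings report | price drop, ¬sector-wide selloff) = 0.154955 / 0.410839 ≈ 0.377

P(poor earnings report | price drop, ¬sector-wide selloff) ≈ 0.377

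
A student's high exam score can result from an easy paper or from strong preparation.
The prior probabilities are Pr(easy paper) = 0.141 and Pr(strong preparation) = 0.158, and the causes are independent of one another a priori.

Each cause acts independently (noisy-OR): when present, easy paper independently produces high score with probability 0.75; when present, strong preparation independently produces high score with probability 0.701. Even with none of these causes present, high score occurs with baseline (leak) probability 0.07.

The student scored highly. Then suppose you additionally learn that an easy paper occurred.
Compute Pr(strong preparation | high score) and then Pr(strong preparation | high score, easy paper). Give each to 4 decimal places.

Under noisy-OR, P(high score | causes) = 1 − (1−0.07)·∏(1−qᵢ) over the active causes.
Numerator (weight on configurations with strong preparation): 0.097982 + 0.020729 = 0.118711
Normalizer over all consistent configurations: 0.07*0.859*0.842 + 0.72193*0.859*0.158 + 0.7675*0.141*0.842 + 0.930482*0.141*0.158 = 0.260459
Posterior = 0.118711 / 0.260459 ≈ 0.4558

Now also conditioning on easy paper=true:
For the numerator, keep only strong preparation=true terms: 0.930482·0.158 = 0.147016
Denominator P(high score | easy paper): 0.7675·0.842 + 0.930482·0.158 = 0.793251
Posterior = 0.147016 / 0.793251 ≈ 0.1853
Conditioning on easy paper lowers the posterior on strong preparation: the classic explaining-away effect in a common-effect structure.

Pr(strong preparation | high score) ≈ 0.4558; Pr(strong preparation | high score, easy paper) ≈ 0.1853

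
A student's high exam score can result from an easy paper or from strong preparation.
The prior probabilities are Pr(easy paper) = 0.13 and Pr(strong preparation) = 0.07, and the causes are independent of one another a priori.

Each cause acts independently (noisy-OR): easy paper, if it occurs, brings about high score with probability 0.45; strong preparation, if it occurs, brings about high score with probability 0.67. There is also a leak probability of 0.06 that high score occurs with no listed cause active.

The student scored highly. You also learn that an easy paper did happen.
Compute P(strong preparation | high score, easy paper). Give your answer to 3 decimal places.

Under noisy-OR, P(high score | causes) = 1 − (1−0.06)·∏(1−qᵢ) over the active causes.
For the numerator, keep only strong preparation=true terms: 0.82939*0.07 = 0.058057
The normalizing constant is 0.483*0.93 + 0.82939*0.07 = 0.507247
P(strong preparation | high score, easy paper) = 0.058057/0.507247 ≈ 0.114

P(strong preparation | high score, easy paper) ≈ 0.114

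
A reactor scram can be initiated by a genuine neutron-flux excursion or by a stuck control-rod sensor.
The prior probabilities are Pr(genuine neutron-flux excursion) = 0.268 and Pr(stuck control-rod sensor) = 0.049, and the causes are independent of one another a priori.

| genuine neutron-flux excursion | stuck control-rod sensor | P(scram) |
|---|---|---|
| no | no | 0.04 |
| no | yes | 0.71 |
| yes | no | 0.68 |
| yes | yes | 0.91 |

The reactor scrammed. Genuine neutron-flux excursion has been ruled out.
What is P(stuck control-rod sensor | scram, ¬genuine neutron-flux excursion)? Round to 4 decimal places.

P(stuck control-rod sensor | scram, ¬genuine neutron-flux excursion) ≈ 0.4777

Numerator (weight on configurations with stuck control-rod sensor): 0.71·0.049 = 0.034790
The normalizing constant is 0.04·0.951 + 0.71·0.049 = 0.072830
P(stuck control-rod sensor | scram, ¬genuine neutron-flux excursion) = 0.034790/0.072830 ≈ 0.4777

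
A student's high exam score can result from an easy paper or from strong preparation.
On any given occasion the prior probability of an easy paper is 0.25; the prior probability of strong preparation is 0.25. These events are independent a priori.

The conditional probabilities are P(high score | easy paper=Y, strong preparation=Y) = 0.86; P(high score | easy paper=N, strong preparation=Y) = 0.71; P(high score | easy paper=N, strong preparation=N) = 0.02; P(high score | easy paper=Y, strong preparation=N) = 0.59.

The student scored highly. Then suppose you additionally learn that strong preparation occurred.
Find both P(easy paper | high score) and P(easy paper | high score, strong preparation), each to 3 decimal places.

P(easy paper | high score) ≈ 0.532; P(easy paper | high score, strong preparation) ≈ 0.288

Weight on easy paper=true, given the evidence: 0.110625 + 0.053750 = 0.164375
The normalizing constant is 0.02×0.75×0.75 + 0.71×0.75×0.25 + 0.59×0.25×0.75 + 0.86×0.25×0.25 = 0.308750
P(easy paper | high score) = 0.164375/0.308750 ≈ 0.532

Now condition on the additional information:
Sum P(high score|·) weighted by the priors over both values of easy paper:
  P(high score | strong preparation) = 0.71·0.75 + 0.86·0.25
        = 0.532500 + 0.215000 = 0.747500
Keeping only the easy paper-present terms gives 0.215000, so
  P(easy paper | high score, strong preparation) = 0.215000 / 0.747500 ≈ 0.288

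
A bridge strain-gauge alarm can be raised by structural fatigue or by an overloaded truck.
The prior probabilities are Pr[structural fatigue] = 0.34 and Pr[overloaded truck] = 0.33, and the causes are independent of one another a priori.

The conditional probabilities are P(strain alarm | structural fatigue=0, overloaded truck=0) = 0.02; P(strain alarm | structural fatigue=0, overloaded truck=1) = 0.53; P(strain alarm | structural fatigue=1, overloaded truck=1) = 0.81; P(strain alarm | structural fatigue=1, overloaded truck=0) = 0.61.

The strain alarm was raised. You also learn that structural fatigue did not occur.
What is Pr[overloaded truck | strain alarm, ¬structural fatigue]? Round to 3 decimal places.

By total probability over both values of overloaded truck:
  P(strain alarm | ¬structural fatigue) = 0.02·0.67 + 0.53·0.33
        = 0.013400 + 0.174900 = 0.188300
Keeping only the overloaded truck-present terms gives 0.174900, so
  P(overloaded truck | strain alarm, ¬structural fatigue) = 0.174900 / 0.188300 ≈ 0.929

Pr[overloaded truck | strain alarm, ¬structural fatigue] ≈ 0.929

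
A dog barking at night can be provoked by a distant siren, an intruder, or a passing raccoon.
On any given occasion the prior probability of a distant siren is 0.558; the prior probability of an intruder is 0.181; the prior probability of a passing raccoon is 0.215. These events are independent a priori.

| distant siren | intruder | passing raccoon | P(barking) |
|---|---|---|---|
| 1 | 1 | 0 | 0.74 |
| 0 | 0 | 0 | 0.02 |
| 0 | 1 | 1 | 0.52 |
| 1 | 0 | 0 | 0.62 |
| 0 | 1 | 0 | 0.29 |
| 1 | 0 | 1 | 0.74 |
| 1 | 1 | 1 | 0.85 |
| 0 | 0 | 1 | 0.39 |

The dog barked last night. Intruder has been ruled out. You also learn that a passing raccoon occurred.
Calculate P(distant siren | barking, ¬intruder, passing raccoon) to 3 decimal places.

P(barking | ¬intruder, passing raccoon) = 0.39·0.442 + 0.74·0.558 = 0.172380 + 0.412920 = 0.585300
The distant siren-present share is 0.74·0.558 = 0.412920.
Hence the posterior is 0.412920/0.585300 ≈ 0.705.

P(distant siren | barking, ¬intruder, passing raccoon) ≈ 0.705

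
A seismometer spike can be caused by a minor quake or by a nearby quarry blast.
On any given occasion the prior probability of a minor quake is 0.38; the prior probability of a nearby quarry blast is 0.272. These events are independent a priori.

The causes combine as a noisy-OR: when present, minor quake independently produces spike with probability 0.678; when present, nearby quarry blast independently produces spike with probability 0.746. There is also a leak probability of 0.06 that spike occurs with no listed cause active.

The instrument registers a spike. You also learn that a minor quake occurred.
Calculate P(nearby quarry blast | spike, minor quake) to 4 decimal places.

P(nearby quarry blast | spike, minor quake) ≈ 0.3309

Under noisy-OR, P(spike | causes) = 1 − (1−0.06)·∏(1−qᵢ) over the active causes.
Weight on nearby quarry blast=true, given the evidence: 0.923119×0.272 = 0.251088
The normalizing constant is 0.69732×0.728 + 0.923119×0.272 = 0.758737
P(nearby quarry blast | spike, minor quake) = 0.251088/0.758737 ≈ 0.3309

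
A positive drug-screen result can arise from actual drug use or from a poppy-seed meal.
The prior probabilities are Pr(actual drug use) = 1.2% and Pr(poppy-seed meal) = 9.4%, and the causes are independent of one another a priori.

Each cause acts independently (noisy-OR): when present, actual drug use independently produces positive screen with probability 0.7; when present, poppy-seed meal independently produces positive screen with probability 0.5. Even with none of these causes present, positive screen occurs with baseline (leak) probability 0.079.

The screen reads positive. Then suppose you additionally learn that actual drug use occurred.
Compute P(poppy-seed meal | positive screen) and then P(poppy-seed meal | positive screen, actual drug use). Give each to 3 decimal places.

Under noisy-OR, P(positive screen | causes) = 1 − (1−0.079)·∏(1−qᵢ) over the active causes.
For the numerator, keep only poppy-seed meal=true terms: 0.050104 + 0.000972 = 0.051076
The normalizing constant is 0.079·0.988·0.906 + 0.5395·0.988·0.094 + 0.7237·0.012·0.906 + 0.86185·0.012·0.094 = 0.129659
Posterior = 0.051076 / 0.129659 ≈ 0.394

Now also conditioning on actual drug use=true:
For the numerator, keep only poppy-seed meal=true terms: 0.86185·0.094 = 0.081014
Normalizer over all consistent configurations: 0.7237·0.906 + 0.86185·0.094 = 0.736686
Posterior = 0.081014 / 0.736686 ≈ 0.110
This is intercausal reasoning (explaining away): once actual drug use accounts for the positive screen, poppy-seed meal becomes less likely.

P(poppy-seed meal | positive screen) ≈ 0.394; P(poppy-seed meal | positive screen, actual drug use) ≈ 0.110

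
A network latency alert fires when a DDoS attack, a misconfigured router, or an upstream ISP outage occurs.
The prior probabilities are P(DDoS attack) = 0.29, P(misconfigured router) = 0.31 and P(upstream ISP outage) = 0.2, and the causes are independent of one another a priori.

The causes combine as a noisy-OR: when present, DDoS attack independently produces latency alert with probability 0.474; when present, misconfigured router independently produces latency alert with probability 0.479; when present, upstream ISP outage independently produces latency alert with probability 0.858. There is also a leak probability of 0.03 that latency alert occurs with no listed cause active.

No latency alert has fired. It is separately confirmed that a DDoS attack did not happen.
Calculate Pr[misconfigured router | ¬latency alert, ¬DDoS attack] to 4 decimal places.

Under noisy-OR, P(latency alert | causes) = 1 − (1−0.03)·∏(1−qᵢ) over the active causes.
Weight on misconfigured router=true, given the evidence: 0.125332 + 0.004449 = 0.129781
Denominator P(¬latency alert | ¬DDoS attack): 0.97*0.69*0.8 + 0.13774*0.69*0.2 + 0.50537*0.31*0.8 + 0.071763*0.31*0.2 = 0.684229
Posterior = 0.129781 / 0.684229 ≈ 0.1897

Pr[misconfigured router | ¬latency alert, ¬DDoS attack] ≈ 0.1897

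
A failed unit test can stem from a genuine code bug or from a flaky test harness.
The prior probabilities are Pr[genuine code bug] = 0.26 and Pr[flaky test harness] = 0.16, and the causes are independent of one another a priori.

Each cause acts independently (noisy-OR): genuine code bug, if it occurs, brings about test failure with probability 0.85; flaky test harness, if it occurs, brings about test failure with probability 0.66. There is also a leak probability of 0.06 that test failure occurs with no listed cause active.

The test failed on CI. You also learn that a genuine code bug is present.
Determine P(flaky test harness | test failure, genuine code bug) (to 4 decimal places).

P(flaky test harness | test failure, genuine code bug) ≈ 0.1743

Under noisy-OR, P(test failure | causes) = 1 − (1−0.06)·∏(1−qᵢ) over the active causes.
By total probability over both values of flaky test harness:
  P(test failure | genuine code bug) = 0.859×0.84 + 0.95206×0.16
        = 0.721560 + 0.152330 = 0.873890
Configurations with flaky test harness contribute 0.152330, so
  P(flaky test harness | test failure, genuine code bug) = 0.152330 / 0.873890 ≈ 0.1743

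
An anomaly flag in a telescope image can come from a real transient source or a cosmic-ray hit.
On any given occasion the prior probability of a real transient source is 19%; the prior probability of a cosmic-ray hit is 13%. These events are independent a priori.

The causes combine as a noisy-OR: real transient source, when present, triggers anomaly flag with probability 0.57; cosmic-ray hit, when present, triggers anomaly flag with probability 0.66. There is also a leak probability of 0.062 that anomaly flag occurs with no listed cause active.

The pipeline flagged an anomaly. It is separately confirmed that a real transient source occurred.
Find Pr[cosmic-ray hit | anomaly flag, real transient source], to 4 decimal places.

Under noisy-OR, P(anomaly flag | causes) = 1 − (1−0.062)·∏(1−qᵢ) over the active causes.
P(anomaly flag | real transient source) = 0.59666·0.87 + 0.862864·0.13 = 0.519094 + 0.112172 = 0.631266
Restricting to configurations with cosmic-ray hit present: 0.862864·0.13 = 0.112172.
Hence the posterior is 0.112172/0.631266 ≈ 0.1777.

Pr[cosmic-ray hit | anomaly flag, real transient source] ≈ 0.1777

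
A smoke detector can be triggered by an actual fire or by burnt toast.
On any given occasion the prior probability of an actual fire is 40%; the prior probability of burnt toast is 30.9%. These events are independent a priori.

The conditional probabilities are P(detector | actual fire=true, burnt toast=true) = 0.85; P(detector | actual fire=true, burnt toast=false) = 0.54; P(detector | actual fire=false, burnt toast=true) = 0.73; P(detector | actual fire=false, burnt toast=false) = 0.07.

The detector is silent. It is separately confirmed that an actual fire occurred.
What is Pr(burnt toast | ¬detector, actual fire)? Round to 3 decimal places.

Pr(burnt toast | ¬detector, actual fire) ≈ 0.127

P(¬detector | actual fire) = 0.46×0.691 + 0.15×0.309 = 0.317860 + 0.046350 = 0.364210
Restricting to configurations with burnt toast present: 0.15×0.309 = 0.046350.
Hence the posterior is 0.046350/0.364210 ≈ 0.127.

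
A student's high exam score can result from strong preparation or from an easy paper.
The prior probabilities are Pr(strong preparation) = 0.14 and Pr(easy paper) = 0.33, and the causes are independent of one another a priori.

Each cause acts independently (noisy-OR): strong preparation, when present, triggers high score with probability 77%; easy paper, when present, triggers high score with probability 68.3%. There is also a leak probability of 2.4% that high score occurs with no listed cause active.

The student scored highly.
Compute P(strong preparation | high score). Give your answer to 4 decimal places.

P(strong preparation | high score) ≈ 0.3553

Under noisy-OR, P(high score | causes) = 1 − (1−0.024)·∏(1−qᵢ) over the active causes.
Sum P(high score|·) weighted by the priors over the 4 (strong preparation, easy paper) configurations:
  P(high score) = 0.024·0.86·0.67 + 0.690608·0.86·0.33 + 0.77552·0.14·0.67 + 0.92884·0.14·0.33
        = 0.013829 + 0.195995 + 0.072744 + 0.042912 = 0.325480
Keeping only the strong preparation-present terms gives 0.115656, so
  P(strong preparation | high score) = 0.115656 / 0.325480 ≈ 0.3553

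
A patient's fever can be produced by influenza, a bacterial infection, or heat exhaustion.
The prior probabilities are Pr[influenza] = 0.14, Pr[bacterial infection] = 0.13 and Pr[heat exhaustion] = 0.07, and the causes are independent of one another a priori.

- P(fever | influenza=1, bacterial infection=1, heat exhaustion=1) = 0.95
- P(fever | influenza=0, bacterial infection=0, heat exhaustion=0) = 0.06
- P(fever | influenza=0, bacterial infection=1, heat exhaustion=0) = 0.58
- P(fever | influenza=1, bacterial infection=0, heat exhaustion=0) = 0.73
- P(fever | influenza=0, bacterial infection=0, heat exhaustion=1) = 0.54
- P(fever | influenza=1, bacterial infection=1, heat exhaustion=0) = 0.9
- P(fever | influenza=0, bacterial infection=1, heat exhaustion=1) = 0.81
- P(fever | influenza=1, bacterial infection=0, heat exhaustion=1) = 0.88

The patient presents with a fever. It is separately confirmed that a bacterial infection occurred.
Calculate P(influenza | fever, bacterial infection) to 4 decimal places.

P(influenza | fever, bacterial infection) ≈ 0.1979

Numerator (weight on configurations with influenza): 0.117180 + 0.009310 = 0.126490
Normalizer over all consistent configurations: 0.58*0.86*0.93 + 0.81*0.86*0.07 + 0.9*0.14*0.93 + 0.95*0.14*0.07 = 0.639136
P(influenza | fever, bacterial infection) = 0.126490/0.639136 ≈ 0.1979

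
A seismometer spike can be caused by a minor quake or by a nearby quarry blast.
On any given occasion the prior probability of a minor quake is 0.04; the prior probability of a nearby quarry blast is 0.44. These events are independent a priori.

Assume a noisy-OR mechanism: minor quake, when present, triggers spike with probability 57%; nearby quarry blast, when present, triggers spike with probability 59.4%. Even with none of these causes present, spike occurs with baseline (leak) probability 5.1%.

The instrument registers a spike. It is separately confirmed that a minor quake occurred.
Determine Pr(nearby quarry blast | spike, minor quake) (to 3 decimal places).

Pr(nearby quarry blast | spike, minor quake) ≈ 0.525

Under noisy-OR, P(spike | causes) = 1 − (1−0.051)·∏(1−qᵢ) over the active causes.
For the numerator, keep only nearby quarry blast=true terms: 0.834324×0.44 = 0.367103
Denominator P(spike | minor quake): 0.59193×0.56 + 0.834324×0.44 = 0.698584
Posterior = 0.367103 / 0.698584 ≈ 0.525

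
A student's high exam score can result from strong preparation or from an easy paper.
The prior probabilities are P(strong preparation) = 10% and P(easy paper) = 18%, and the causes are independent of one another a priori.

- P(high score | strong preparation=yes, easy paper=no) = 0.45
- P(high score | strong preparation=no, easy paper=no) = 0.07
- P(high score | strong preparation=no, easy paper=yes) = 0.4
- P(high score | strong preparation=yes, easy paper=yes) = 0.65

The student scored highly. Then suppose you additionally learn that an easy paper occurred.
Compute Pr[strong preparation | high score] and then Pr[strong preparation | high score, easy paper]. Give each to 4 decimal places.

Pr[strong preparation | high score] ≈ 0.2944; Pr[strong preparation | high score, easy paper] ≈ 0.1529

Weight on strong preparation=true, given the evidence: 0.036900 + 0.011700 = 0.048600
Normalizer over all consistent configurations: 0.07*0.9*0.82 + 0.4*0.9*0.18 + 0.45*0.1*0.82 + 0.65*0.1*0.18 = 0.165060
P(strong preparation | high score) = 0.048600/0.165060 ≈ 0.2944

Now condition on the additional information:
P(high score | easy paper) = 0.4*0.9 + 0.65*0.1 = 0.360000 + 0.065000 = 0.425000
Of this, 0.065000 comes from 0.65*0.1 (the strong preparation=true cases).
So P(strong preparation | high score, easy paper) = 0.065000/0.425000 ≈ 0.1529.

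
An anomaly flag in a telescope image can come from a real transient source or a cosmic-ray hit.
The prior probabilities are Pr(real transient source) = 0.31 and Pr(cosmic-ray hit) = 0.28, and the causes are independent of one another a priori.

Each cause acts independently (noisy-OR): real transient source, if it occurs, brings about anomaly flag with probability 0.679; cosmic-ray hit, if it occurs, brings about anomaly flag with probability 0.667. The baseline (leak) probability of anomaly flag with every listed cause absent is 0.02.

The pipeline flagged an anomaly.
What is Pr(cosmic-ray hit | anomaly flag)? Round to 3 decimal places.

Under noisy-OR, P(anomaly flag | causes) = 1 − (1−0.02)·∏(1−qᵢ) over the active causes.
P(anomaly flag) = 0.02·0.69·0.72 + 0.67366·0.69·0.28 + 0.68542·0.31·0.72 + 0.895245·0.31·0.28 = 0.009936 + 0.130151 + 0.152986 + 0.077707 = 0.370780
Restricting to configurations with cosmic-ray hit present: 0.130151 + 0.077707 = 0.207858.
P(cosmic-ray hit | anomaly flag) = 0.207858 / 0.370780 ≈ 0.561

Pr(cosmic-ray hit | anomaly flag) ≈ 0.561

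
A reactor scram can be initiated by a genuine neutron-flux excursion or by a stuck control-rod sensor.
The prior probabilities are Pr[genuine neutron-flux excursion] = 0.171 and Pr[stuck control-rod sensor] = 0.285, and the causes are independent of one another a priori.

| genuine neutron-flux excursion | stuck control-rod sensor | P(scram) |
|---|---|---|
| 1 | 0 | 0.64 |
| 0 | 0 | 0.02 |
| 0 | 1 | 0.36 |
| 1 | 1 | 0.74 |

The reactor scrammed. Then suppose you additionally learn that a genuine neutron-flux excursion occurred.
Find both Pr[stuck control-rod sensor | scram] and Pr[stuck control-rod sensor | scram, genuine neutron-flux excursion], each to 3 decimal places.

Pr[stuck control-rod sensor | scram] ≈ 0.573; Pr[stuck control-rod sensor | scram, genuine neutron-flux excursion] ≈ 0.315

Enumerate the 4 (genuine neutron-flux excursion, stuck control-rod sensor) configurations and weight by the priors:
  P(scram) = 0.02*0.829*0.715 + 0.36*0.829*0.285 + 0.64*0.171*0.715 + 0.74*0.171*0.285
        = 0.011855 + 0.085055 + 0.078250 + 0.036064 = 0.211224
The terms with stuck control-rod sensor present sum to 0.121119, so
  P(stuck control-rod sensor | scram) = 0.121119 / 0.211224 ≈ 0.573

Now condition on the additional information:
P(scram | genuine neutron-flux excursion) = 0.64·0.715 + 0.74·0.285 = 0.457600 + 0.210900 = 0.668500
Restricting to configurations with stuck control-rod sensor present: 0.74·0.285 = 0.210900.
Hence the posterior is 0.210900/0.668500 ≈ 0.315.
Conditioning on genuine neutron-flux excursion lowers the posterior on stuck control-rod sensor: the classic explaining-away effect in a common-effect structure.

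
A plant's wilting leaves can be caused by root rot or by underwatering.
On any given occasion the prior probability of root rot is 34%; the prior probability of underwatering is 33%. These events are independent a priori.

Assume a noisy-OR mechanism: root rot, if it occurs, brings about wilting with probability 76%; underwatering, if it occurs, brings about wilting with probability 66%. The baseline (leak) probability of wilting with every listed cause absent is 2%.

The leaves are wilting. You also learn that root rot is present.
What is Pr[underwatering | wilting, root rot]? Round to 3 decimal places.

Pr[underwatering | wilting, root rot] ≈ 0.372

Under noisy-OR, P(wilting | causes) = 1 − (1−0.02)·∏(1−qᵢ) over the active causes.
P(wilting | root rot) = 0.7648·0.67 + 0.920032·0.33 = 0.512416 + 0.303611 = 0.816027
The underwatering-present share is 0.920032·0.33 = 0.303611.
P(underwatering | wilting, root rot) = 0.303611 / 0.816027 ≈ 0.372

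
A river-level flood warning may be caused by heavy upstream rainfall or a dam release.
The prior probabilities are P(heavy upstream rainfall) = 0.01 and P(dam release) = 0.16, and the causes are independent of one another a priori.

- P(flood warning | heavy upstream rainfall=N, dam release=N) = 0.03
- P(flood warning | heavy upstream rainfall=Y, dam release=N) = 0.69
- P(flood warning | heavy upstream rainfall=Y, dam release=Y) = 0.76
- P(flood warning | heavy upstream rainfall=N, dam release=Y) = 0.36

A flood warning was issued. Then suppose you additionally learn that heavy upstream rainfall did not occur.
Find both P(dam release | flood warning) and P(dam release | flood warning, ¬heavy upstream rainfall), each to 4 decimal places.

Enumerate the 4 (heavy upstream rainfall, dam release) configurations and weight by the priors:
  P(flood warning) = 0.03×0.99×0.84 + 0.36×0.99×0.16 + 0.69×0.01×0.84 + 0.76×0.01×0.16
        = 0.024948 + 0.057024 + 0.005796 + 0.001216 = 0.088984
Configurations with dam release contribute 0.058240, so
  P(dam release | flood warning) = 0.058240 / 0.088984 ≈ 0.6545

With the extra evidence:
P(flood warning | ¬heavy upstream rainfall) = 0.03*0.84 + 0.36*0.16 = 0.025200 + 0.057600 = 0.082800
Of this, 0.057600 comes from 0.36*0.16 (the dam release=true cases).
So P(dam release | flood warning, ¬heavy upstream rainfall) = 0.057600/0.082800 ≈ 0.6957.
Ruling out heavy upstream rainfall raises the posterior on dam release — the flip side of explaining away.

P(dam release | flood warning) ≈ 0.6545; P(dam release | flood warning, ¬heavy upstream rainfall) ≈ 0.6957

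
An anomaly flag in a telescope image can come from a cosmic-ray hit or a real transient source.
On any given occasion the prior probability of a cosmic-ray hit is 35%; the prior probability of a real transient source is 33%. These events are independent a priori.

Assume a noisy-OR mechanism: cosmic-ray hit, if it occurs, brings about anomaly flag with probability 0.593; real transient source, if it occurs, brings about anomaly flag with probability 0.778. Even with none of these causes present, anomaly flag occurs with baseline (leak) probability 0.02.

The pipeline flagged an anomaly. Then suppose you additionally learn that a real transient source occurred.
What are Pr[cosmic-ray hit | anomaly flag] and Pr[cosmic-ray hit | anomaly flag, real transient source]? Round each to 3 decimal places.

Under noisy-OR, P(anomaly flag | causes) = 1 − (1−0.02)·∏(1−qᵢ) over the active causes.
P(anomaly flag) = 0.02×0.65×0.67 + 0.78244×0.65×0.33 + 0.60114×0.35×0.67 + 0.911453×0.35×0.33 = 0.008710 + 0.167833 + 0.140967 + 0.105273 = 0.422783
Restricting to configurations with cosmic-ray hit present: 0.140967 + 0.105273 = 0.246240.
So P(cosmic-ray hit | anomaly flag) = 0.246240/0.422783 ≈ 0.582.

Now also conditioning on real transient source=true:
Numerator (weight on configurations with cosmic-ray hit): 0.911453×0.35 = 0.319009
Denominator P(anomaly flag | real transient source): 0.78244×0.65 + 0.911453×0.35 = 0.827595
P(cosmic-ray hit | anomaly flag, real transient source) = 0.319009/0.827595 ≈ 0.385

Pr[cosmic-ray hit | anomaly flag] ≈ 0.582; Pr[cosmic-ray hit | anomaly flag, real transient source] ≈ 0.385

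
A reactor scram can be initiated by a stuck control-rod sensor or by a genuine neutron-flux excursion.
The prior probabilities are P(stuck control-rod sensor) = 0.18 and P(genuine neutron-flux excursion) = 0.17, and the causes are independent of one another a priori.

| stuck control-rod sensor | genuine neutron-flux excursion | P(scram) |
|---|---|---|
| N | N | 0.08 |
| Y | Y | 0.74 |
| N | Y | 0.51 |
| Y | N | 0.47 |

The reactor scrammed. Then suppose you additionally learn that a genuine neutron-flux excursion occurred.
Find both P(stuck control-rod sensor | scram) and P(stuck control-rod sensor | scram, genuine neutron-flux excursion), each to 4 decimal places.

P(stuck control-rod sensor | scram) ≈ 0.4252; P(stuck control-rod sensor | scram, genuine neutron-flux excursion) ≈ 0.2416

P(scram) = 0.08·0.82·0.83 + 0.51·0.82·0.17 + 0.47·0.18·0.83 + 0.74·0.18·0.17 = 0.054448 + 0.071094 + 0.070218 + 0.022644 = 0.218404
The stuck control-rod sensor-present share is 0.070218 + 0.022644 = 0.092862.
P(stuck control-rod sensor | scram) = 0.092862 / 0.218404 ≈ 0.4252

With the extra evidence:
Sum P(scram|·) weighted by the priors over both values of stuck control-rod sensor:
  P(scram | genuine neutron-flux excursion) = 0.51·0.82 + 0.74·0.18
        = 0.418200 + 0.133200 = 0.551400
Keeping only the stuck control-rod sensor-present terms gives 0.133200, so
  P(stuck control-rod sensor | scram, genuine neutron-flux excursion) = 0.133200 / 0.551400 ≈ 0.2416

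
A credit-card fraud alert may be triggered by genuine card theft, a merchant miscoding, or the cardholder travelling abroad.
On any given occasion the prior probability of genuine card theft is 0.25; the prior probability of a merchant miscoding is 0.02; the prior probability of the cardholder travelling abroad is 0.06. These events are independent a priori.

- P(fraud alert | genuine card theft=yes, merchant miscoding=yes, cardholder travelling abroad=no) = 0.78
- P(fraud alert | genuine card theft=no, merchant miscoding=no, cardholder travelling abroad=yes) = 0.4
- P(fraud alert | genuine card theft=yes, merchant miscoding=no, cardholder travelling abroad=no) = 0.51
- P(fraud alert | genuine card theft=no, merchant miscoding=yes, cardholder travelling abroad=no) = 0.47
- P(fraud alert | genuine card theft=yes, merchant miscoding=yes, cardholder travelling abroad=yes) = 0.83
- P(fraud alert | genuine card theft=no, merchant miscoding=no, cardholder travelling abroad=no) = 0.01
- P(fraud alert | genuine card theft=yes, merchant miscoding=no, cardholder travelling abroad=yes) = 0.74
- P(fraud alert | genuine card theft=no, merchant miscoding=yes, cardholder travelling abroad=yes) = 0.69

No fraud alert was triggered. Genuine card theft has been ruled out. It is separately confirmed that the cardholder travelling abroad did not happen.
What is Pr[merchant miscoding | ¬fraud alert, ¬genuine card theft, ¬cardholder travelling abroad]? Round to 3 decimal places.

Sum P(¬fraud alert|·) weighted by the priors over both values of merchant miscoding:
  P(¬fraud alert | ¬genuine card theft, ¬cardholder travelling abroad) = 0.99·0.98 + 0.53·0.02
        = 0.970200 + 0.010600 = 0.980800
The terms with merchant miscoding present sum to 0.010600, so
  P(merchant miscoding | ¬fraud alert, ¬genuine card theft, ¬cardholder travelling abroad) = 0.010600 / 0.980800 ≈ 0.011

Pr[merchant miscoding | ¬fraud alert, ¬genuine card theft, ¬cardholder travelling abroad] ≈ 0.011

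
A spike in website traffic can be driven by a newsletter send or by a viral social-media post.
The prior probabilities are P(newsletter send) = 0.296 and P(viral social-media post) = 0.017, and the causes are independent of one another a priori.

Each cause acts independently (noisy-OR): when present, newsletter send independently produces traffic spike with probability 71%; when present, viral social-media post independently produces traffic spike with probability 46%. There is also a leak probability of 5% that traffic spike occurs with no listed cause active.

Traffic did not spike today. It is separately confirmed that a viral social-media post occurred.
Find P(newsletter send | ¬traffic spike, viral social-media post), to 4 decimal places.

P(newsletter send | ¬traffic spike, viral social-media post) ≈ 0.1087

Under noisy-OR, P(traffic spike | causes) = 1 − (1−0.05)·∏(1−qᵢ) over the active causes.
Enumerate both values of newsletter send and weight by the priors:
  P(¬traffic spike | viral social-media post) = 0.513*0.704 + 0.14877*0.296
        = 0.361152 + 0.044036 = 0.405188
The terms with newsletter send present sum to 0.044036, so
  P(newsletter send | ¬traffic spike, viral social-media post) = 0.044036 / 0.405188 ≈ 0.1087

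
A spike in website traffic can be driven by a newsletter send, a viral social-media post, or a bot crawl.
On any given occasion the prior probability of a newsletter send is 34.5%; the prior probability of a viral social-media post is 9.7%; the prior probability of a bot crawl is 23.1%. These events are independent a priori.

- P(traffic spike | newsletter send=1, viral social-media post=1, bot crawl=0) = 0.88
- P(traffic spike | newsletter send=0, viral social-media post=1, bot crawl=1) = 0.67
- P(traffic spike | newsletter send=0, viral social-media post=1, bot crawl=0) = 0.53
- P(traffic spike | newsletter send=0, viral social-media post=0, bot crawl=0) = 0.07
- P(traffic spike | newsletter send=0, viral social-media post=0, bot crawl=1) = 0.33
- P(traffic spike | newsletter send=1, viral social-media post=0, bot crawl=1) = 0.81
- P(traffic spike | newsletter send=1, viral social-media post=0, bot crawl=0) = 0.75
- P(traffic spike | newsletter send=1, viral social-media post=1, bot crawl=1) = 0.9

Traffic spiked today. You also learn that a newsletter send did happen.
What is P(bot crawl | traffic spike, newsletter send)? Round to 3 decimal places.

Weight on bot crawl=true, given the evidence: 0.168960 + 0.020166 = 0.189126
The normalizing constant is 0.75*0.903*0.769 + 0.81*0.903*0.231 + 0.88*0.097*0.769 + 0.9*0.097*0.231 = 0.775573
Posterior = 0.189126 / 0.775573 ≈ 0.244

P(bot crawl | traffic spike, newsletter send) ≈ 0.244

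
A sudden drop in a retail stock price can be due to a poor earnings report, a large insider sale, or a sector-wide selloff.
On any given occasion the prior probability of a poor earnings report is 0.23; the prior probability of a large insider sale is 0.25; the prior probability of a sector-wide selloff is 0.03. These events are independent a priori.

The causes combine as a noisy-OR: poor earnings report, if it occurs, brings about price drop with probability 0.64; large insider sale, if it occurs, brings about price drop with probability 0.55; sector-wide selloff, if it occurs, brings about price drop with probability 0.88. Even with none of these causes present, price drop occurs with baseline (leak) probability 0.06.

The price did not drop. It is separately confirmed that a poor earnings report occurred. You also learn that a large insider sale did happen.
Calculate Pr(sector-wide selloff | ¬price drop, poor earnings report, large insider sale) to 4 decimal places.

Pr(sector-wide selloff | ¬price drop, poor earnings report, large insider sale) ≈ 0.0037

Under noisy-OR, P(price drop | causes) = 1 − (1−0.06)·∏(1−qᵢ) over the active causes.
P(¬price drop | poor earnings report, large insider sale) = 0.15228*0.97 + 0.018274*0.03 = 0.147712 + 0.000548 = 0.148260
The sector-wide selloff-present share is 0.018274*0.03 = 0.000548.
So P(sector-wide selloff | ¬price drop, poor earnings report, large insider sale) = 0.000548/0.148260 ≈ 0.0037.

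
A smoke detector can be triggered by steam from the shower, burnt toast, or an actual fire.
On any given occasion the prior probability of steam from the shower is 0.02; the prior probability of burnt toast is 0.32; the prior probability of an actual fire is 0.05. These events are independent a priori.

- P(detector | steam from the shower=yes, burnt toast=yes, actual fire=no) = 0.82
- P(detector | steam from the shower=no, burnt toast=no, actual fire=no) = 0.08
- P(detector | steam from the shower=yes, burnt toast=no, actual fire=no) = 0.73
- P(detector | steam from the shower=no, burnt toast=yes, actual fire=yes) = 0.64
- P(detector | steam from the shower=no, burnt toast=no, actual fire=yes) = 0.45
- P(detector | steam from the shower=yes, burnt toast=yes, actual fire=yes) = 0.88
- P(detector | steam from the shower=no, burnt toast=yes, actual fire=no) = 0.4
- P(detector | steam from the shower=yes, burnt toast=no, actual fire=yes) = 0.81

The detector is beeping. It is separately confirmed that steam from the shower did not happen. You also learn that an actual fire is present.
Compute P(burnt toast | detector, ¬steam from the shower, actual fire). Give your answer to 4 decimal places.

P(burnt toast | detector, ¬steam from the shower, actual fire) ≈ 0.4009

Sum P(detector|·) weighted by the priors over both values of burnt toast:
  P(detector | ¬steam from the shower, actual fire) = 0.45·0.68 + 0.64·0.32
        = 0.306000 + 0.204800 = 0.510800
Keeping only the burnt toast-present terms gives 0.204800, so
  P(burnt toast | detector, ¬steam from the shower, actual fire) = 0.204800 / 0.510800 ≈ 0.4009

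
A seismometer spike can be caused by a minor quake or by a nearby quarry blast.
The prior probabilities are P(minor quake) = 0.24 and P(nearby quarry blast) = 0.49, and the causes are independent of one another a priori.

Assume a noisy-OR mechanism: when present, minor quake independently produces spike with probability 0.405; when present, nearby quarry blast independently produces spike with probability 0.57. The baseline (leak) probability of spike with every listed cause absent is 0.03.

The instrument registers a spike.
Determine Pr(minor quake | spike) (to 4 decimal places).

Under noisy-OR, P(spike | causes) = 1 − (1−0.03)·∏(1−qᵢ) over the active causes.
P(spike) = 0.03×0.76×0.51 + 0.5829×0.76×0.49 + 0.42285×0.24×0.51 + 0.751826×0.24×0.49 = 0.011628 + 0.217072 + 0.051757 + 0.088415 = 0.368872
Of this, 0.140172 comes from 0.051757 + 0.088415 (the minor quake=true cases).
Hence the posterior is 0.140172/0.368872 ≈ 0.3800.

Pr(minor quake | spike) ≈ 0.3800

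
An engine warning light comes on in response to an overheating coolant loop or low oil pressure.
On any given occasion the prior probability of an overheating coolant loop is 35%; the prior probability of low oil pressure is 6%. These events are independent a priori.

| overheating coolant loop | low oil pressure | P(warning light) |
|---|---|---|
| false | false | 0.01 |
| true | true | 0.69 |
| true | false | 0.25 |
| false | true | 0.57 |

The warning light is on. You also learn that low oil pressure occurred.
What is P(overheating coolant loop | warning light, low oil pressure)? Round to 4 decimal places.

P(overheating coolant loop | warning light, low oil pressure) ≈ 0.3946

P(warning light | low oil pressure) = 0.57·0.65 + 0.69·0.35 = 0.370500 + 0.241500 = 0.612000
The overheating coolant loop-present share is 0.69·0.35 = 0.241500.
P(overheating coolant loop | warning light, low oil pressure) = 0.241500 / 0.612000 ≈ 0.3946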